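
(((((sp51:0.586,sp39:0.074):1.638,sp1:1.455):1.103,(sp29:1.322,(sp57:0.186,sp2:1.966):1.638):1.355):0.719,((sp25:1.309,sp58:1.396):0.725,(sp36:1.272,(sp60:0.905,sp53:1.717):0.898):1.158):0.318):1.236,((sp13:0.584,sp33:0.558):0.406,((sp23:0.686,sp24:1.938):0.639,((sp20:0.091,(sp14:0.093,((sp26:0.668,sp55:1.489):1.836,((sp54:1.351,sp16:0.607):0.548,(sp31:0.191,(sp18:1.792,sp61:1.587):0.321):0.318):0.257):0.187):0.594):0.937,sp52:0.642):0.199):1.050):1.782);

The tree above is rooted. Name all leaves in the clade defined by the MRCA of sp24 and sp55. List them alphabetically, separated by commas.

sp14, sp16, sp18, sp20, sp23, sp24, sp26, sp31, sp52, sp54, sp55, sp61

Tracing sp24: it sits inside (sp23,sp24).
Tracing sp55: it sits inside (sp26,sp55).
The smallest clade enclosing both is ((sp23,sp24),((sp20,(sp14,((sp26,sp55),((sp54,sp16),(sp31,(sp18,sp61)))))),sp52)); the answer is its 12 terminal taxa in alphabetical order.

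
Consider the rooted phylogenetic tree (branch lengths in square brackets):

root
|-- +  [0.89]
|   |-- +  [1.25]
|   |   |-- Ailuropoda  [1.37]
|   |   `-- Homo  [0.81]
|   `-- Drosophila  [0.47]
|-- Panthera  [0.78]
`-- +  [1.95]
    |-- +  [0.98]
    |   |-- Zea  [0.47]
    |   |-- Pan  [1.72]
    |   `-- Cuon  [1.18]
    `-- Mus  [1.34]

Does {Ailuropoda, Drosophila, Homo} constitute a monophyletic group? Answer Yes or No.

Yes

The most recent common ancestor of these taxa subtends ((Ailuropoda,Homo),Drosophila).
That clade has exactly 3 tips — every listed taxon and nothing else — so the group is monophyletic.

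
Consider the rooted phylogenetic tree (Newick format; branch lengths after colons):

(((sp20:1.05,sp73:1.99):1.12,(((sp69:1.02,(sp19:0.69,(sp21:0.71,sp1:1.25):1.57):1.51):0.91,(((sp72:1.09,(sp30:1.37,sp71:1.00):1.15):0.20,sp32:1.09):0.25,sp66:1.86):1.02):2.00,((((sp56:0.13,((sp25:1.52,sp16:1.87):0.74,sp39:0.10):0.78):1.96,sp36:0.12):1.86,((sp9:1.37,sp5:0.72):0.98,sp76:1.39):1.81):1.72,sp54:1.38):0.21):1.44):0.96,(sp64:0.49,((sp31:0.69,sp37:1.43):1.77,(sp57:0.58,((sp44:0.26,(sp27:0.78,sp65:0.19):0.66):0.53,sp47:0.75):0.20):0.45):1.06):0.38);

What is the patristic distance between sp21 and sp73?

11.25

The path runs sp21 → … → MRCA → … → sp73; the MRCA is the node subtending ((sp20,sp73),(((sp69,(sp19,(sp21,sp1))),(((sp72,(sp30,sp71)),sp32),sp66)),((((sp56,((sp25,sp16),sp39)),sp36),((sp9,sp5),sp76)),sp54))).
Branch lengths along that path: 0.71 + 1.57 + 1.51 + 0.91 + 2.00 + 1.44 + 1.12 + 1.99 = 11.25.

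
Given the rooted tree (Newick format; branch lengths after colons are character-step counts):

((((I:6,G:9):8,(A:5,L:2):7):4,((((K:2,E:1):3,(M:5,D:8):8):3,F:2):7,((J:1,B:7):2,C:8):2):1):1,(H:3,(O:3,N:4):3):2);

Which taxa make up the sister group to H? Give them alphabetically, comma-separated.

H attaches to the tree at the node subtending (H,(O,N)).
The other lineage descending from that same node — the sister group — is (O,N); its 2 tips in alphabetical order are the answer.

N, O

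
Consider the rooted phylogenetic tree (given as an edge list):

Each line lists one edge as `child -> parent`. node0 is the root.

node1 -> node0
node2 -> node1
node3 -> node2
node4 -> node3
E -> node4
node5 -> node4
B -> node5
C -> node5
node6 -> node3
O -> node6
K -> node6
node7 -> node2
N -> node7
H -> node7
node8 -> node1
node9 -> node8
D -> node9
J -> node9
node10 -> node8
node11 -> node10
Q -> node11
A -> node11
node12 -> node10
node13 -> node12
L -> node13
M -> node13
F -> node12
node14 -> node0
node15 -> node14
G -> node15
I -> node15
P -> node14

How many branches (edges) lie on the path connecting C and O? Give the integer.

5

The MRCA of C and O is the node subtending ((E,(B,C)),(O,K)).
From C up to that node: 3 branches. From O up to the same node: 2 branches. Total: 3 + 2 = 5.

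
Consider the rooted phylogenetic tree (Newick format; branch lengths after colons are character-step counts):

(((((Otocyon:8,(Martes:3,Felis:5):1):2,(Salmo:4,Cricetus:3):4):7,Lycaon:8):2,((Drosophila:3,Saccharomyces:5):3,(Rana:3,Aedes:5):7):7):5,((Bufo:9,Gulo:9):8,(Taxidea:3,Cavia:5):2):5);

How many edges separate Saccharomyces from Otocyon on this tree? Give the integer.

The MRCA of Saccharomyces and Otocyon is the node subtending ((((Otocyon,(Martes,Felis)),(Salmo,Cricetus)),Lycaon),((Drosophila,Saccharomyces),(Rana,Aedes))).
From Saccharomyces up to that node: 3 branches. From Otocyon up to the same node: 4 branches. Total: 3 + 4 = 7.

7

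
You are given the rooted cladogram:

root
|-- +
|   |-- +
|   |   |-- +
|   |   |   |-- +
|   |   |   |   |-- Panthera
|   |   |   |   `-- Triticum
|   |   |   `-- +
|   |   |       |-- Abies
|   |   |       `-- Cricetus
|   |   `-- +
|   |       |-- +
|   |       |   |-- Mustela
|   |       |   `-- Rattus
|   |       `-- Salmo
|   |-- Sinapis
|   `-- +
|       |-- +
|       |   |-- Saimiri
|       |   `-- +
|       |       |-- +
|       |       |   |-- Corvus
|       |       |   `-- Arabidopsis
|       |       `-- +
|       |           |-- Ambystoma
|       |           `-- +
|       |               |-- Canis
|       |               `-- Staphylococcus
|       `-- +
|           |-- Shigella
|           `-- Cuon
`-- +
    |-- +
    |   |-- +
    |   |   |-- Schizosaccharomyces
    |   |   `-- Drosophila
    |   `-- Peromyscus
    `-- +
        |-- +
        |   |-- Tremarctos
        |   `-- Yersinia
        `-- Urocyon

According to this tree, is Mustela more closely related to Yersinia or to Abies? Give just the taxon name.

The MRCA of Mustela and Abies subtends (((Panthera,Triticum),(Abies,Cricetus)),((Mustela,Rattus),Salmo)) (7 taxa).
The MRCA of Mustela and Yersinia is the root, subtending the entire tree (22 taxa).
The first is nested inside the second, so Mustela shares a more recent common ancestor with Abies.

Abies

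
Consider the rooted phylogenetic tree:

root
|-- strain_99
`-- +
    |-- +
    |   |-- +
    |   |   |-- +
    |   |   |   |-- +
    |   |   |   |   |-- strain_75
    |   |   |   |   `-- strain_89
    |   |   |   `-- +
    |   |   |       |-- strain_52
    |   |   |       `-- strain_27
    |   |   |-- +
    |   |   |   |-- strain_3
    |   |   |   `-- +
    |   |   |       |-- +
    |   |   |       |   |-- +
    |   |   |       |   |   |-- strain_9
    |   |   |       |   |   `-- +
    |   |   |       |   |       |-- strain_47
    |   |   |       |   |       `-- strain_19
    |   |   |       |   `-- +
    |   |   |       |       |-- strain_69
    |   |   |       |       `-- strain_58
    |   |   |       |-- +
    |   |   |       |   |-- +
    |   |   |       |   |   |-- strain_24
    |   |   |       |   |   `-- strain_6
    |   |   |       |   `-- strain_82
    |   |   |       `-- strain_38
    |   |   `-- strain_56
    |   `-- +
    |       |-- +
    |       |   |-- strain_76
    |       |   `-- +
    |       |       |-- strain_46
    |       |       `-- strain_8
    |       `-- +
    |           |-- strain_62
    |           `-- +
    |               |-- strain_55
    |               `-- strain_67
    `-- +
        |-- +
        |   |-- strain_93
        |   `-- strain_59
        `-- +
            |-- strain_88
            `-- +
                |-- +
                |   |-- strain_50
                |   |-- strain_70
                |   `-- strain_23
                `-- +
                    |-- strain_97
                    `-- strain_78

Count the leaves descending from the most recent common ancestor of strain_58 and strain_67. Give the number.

21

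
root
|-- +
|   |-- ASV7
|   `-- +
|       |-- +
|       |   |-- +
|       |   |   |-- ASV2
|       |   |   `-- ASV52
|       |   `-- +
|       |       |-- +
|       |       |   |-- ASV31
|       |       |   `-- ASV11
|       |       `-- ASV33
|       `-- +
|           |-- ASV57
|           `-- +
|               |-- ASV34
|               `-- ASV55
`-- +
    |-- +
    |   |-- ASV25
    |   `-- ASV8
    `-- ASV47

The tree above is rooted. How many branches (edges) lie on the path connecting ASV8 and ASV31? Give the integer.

9

The MRCA of ASV8 and ASV31 is the root of the tree.
From ASV8 up to that node: 3 branches. From ASV31 up to the same node: 6 branches. Total: 3 + 6 = 9.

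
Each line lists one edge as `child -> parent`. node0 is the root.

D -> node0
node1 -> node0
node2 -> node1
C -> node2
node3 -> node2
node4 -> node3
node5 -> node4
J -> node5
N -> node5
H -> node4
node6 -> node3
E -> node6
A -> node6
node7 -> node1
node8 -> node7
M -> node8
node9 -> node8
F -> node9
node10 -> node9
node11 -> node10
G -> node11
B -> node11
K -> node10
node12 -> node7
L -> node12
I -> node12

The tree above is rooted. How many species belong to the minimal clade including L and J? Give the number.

The MRCA of L and J is the node subtending ((C,(((J,N),H),(E,A))),((M,(F,((G,B),K))),(L,I))).
That clade contains 13 terminal taxa: A, B, C, E, F, G, H, I, J, K, L, M, N.

13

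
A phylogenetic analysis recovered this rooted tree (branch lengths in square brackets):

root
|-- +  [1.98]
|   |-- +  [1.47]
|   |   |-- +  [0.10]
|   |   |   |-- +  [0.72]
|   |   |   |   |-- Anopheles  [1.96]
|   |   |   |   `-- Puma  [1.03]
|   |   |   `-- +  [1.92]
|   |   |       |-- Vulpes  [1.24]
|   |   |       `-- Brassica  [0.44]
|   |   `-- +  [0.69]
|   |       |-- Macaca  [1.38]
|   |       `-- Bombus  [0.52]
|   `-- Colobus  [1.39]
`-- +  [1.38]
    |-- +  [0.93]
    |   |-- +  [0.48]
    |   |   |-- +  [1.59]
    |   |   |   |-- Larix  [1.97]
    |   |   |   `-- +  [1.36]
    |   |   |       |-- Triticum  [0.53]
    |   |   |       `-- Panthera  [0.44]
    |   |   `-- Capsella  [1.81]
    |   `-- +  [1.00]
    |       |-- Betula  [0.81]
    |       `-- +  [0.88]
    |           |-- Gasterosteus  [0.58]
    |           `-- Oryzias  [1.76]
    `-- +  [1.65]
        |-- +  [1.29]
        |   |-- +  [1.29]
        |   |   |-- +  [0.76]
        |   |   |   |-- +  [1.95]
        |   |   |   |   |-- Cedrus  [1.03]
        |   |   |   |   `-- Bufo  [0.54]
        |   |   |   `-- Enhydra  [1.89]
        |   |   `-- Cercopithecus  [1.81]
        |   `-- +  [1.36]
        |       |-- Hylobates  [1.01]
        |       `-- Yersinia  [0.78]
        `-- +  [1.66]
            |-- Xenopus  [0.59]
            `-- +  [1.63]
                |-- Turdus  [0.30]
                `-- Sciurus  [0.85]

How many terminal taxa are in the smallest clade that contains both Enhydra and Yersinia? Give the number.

The MRCA of Enhydra and Yersinia is the node subtending ((((Cedrus,Bufo),Enhydra),Cercopithecus),(Hylobates,Yersinia)).
That clade contains 6 terminal taxa: Bufo, Cedrus, Cercopithecus, Enhydra, Hylobates, Yersinia.

6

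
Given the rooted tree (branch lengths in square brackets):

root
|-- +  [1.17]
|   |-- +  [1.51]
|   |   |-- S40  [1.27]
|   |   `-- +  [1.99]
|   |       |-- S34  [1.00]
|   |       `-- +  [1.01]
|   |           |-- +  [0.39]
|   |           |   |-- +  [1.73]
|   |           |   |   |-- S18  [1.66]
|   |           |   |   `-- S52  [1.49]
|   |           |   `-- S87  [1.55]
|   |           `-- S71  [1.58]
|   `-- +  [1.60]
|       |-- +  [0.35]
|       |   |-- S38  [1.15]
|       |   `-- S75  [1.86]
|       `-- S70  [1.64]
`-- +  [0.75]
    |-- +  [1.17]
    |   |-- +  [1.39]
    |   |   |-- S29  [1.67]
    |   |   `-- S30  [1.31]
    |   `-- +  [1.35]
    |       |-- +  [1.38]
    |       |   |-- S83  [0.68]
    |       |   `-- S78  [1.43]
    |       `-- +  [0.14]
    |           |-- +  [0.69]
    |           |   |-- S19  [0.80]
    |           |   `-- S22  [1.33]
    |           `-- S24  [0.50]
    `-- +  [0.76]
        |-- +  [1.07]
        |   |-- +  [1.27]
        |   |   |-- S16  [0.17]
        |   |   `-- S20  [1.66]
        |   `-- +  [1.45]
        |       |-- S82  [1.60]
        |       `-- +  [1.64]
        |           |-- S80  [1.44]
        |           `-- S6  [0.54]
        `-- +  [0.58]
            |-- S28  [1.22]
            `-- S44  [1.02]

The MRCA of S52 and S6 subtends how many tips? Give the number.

23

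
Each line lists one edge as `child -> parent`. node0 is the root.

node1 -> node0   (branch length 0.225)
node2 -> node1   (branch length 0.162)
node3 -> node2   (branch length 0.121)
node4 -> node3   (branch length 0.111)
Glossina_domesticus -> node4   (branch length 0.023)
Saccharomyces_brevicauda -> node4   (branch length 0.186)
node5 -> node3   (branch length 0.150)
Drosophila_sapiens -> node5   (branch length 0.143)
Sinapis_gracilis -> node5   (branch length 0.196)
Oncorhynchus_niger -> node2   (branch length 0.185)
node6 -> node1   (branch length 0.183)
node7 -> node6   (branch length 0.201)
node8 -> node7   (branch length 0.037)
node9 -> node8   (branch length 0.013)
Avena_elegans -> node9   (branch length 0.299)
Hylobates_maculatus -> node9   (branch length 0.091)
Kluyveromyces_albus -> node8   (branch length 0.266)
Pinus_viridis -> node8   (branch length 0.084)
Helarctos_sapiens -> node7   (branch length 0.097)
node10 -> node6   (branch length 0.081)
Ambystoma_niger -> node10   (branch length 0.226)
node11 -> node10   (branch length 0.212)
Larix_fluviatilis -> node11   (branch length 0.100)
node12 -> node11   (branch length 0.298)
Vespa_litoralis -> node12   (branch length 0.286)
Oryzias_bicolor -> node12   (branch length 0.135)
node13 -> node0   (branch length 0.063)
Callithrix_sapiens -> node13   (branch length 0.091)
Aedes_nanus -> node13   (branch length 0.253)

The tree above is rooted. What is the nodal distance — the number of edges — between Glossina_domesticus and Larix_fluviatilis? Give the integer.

The MRCA of Glossina_domesticus and Larix_fluviatilis is the node subtending ((((Glossina_domesticus,Saccharomyces_brevicauda),(Drosophila_sapiens,Sinapis_gracilis)),Oncorhynchus_niger),((((Avena_elegans,Hylobates_maculatus),Kluyveromyces_albus,Pinus_viridis),Helarctos_sapiens),(Ambystoma_niger,(Larix_fluviatilis,(Vespa_litoralis,Oryzias_bicolor))))).
From Glossina_domesticus up to that node: 4 branches. From Larix_fluviatilis up to the same node: 4 branches. Total: 4 + 4 = 8.

8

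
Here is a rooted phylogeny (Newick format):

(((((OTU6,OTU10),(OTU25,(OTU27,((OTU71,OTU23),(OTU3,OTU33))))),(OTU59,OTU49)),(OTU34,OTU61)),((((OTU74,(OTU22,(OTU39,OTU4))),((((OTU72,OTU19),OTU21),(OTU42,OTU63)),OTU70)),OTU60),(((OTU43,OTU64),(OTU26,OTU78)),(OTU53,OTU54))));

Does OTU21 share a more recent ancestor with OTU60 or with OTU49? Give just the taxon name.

OTU60

The MRCA of OTU21 and OTU60 subtends (((OTU74,(OTU22,(OTU39,OTU4))),((((OTU72,OTU19),OTU21),(OTU42,OTU63)),OTU70)),OTU60) (11 taxa).
The MRCA of OTU21 and OTU49 is the root, subtending the entire tree (29 taxa).
The first is nested inside the second, so OTU21 shares a more recent common ancestor with OTU60.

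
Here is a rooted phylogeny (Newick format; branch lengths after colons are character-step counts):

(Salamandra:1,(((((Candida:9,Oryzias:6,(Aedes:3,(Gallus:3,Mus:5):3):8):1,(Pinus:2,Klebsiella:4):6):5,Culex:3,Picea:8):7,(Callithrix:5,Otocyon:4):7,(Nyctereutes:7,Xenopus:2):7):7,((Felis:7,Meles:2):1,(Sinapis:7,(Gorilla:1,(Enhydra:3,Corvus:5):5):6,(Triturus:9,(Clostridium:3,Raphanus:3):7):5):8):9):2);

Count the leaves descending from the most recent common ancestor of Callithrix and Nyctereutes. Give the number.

13

The MRCA of Callithrix and Nyctereutes is the node subtending ((((Candida,Oryzias,(Aedes,(Gallus,Mus))),(Pinus,Klebsiella)),Culex,Picea),(Callithrix,Otocyon),(Nyctereutes,Xenopus)).
That clade contains 13 terminal taxa: Aedes, Callithrix, Candida, Culex, Gallus, Klebsiella, Mus, Nyctereutes, Oryzias, Otocyon, Picea, Pinus, Xenopus.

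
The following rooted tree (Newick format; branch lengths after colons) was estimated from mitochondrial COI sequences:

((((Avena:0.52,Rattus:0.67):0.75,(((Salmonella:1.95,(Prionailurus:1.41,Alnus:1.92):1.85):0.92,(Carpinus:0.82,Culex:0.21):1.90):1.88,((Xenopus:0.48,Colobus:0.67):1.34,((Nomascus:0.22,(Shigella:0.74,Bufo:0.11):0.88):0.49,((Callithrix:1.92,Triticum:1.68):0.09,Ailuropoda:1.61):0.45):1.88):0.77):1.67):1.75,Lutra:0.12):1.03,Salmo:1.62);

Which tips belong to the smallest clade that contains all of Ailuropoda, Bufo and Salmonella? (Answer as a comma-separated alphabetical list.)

Ailuropoda, Alnus, Bufo, Callithrix, Carpinus, Colobus, Culex, Nomascus, Prionailurus, Salmonella, Shigella, Triticum, Xenopus

Tracing Ailuropoda: it sits inside ((Callithrix,Triticum),Ailuropoda).
Tracing Bufo: it sits inside (Shigella,Bufo).
Tracing Salmonella: it sits inside (Salmonella,(Prionailurus,Alnus)).
The smallest clade enclosing all 3 is (((Salmonella,(Prionailurus,Alnus)),(Carpinus,Culex)),((Xenopus,Colobus),((Nomascus,(Shigella,Bufo)),((Callithrix,Triticum),Ailuropoda)))); the answer is its 13 terminal taxa in alphabetical order.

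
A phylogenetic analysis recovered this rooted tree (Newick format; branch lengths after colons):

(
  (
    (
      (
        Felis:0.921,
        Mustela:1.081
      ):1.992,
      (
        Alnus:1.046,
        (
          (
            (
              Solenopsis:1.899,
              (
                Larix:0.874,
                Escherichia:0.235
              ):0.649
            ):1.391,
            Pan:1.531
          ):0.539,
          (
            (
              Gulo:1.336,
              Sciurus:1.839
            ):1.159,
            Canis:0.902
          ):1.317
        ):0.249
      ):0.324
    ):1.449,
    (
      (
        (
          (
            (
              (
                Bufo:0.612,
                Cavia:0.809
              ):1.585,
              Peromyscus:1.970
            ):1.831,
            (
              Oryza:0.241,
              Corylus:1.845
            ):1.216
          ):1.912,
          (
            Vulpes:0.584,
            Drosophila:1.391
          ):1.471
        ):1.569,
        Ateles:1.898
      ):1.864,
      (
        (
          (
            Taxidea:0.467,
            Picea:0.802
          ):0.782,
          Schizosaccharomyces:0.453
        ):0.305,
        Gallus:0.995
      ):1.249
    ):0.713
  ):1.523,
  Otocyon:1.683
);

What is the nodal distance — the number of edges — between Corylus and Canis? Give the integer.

11

The MRCA of Corylus and Canis is the node subtending (((Felis,Mustela),(Alnus,(((Solenopsis,(Larix,Escherichia)),Pan),((Gulo,Sciurus),Canis)))),((((((Bufo,Cavia),Peromyscus),(Oryza,Corylus)),(Vulpes,Drosophila)),Ateles),(((Taxidea,Picea),Schizosaccharomyces),Gallus))).
From Corylus up to that node: 6 branches. From Canis up to the same node: 5 branches. Total: 6 + 5 = 11.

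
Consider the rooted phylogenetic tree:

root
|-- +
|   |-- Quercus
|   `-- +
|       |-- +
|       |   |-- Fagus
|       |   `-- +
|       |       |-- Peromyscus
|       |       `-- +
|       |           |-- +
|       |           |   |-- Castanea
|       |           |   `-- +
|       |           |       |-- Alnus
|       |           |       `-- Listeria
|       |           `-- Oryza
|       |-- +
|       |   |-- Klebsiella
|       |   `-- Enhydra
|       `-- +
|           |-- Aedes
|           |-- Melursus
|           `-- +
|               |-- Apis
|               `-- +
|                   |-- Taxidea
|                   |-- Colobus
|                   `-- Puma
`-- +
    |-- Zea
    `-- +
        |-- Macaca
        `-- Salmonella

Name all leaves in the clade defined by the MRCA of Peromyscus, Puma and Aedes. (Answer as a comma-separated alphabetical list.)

Tracing Peromyscus: it sits inside (Peromyscus,((Castanea,(Alnus,Listeria)),Oryza)).
Tracing Puma: it sits inside (Taxidea,Colobus,Puma).
Tracing Aedes: it sits inside (Aedes,Melursus,(Apis,(Taxidea,Colobus,Puma))).
The smallest clade enclosing all 3 is ((Fagus,(Peromyscus,((Castanea,(Alnus,Listeria)),Oryza))),(Klebsiella,Enhydra),(Aedes,Melursus,(Apis,(Taxidea,Colobus,Puma)))); the answer is its 14 terminal taxa in alphabetical order.

Aedes, Alnus, Apis, Castanea, Colobus, Enhydra, Fagus, Klebsiella, Listeria, Melursus, Oryza, Peromyscus, Puma, Taxidea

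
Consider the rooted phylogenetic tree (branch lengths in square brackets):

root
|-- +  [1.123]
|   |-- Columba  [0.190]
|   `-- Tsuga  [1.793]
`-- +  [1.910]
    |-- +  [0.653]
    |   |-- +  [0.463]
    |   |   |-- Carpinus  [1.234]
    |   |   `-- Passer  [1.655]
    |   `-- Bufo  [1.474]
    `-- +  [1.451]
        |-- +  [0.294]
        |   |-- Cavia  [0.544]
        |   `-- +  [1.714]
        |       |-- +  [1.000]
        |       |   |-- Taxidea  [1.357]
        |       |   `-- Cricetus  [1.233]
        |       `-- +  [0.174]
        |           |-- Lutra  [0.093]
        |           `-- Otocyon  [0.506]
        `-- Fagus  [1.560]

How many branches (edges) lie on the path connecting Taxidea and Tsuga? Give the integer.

8

The MRCA of Taxidea and Tsuga is the root of the tree.
From Taxidea up to that node: 6 branches. From Tsuga up to the same node: 2 branches. Total: 6 + 2 = 8.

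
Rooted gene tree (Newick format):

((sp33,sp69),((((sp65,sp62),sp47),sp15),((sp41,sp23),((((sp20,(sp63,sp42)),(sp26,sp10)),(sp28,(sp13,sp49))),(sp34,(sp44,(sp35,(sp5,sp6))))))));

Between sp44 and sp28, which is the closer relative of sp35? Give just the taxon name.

sp44

The MRCA of sp35 and sp44 subtends (sp44,(sp35,(sp5,sp6))) (4 taxa).
The MRCA of sp35 and sp28 subtends ((((sp20,(sp63,sp42)),(sp26,sp10)),(sp28,(sp13,sp49))),(sp34,(sp44,(sp35,(sp5,sp6))))) (13 taxa).
The first is nested inside the second, so sp35 shares a more recent common ancestor with sp44.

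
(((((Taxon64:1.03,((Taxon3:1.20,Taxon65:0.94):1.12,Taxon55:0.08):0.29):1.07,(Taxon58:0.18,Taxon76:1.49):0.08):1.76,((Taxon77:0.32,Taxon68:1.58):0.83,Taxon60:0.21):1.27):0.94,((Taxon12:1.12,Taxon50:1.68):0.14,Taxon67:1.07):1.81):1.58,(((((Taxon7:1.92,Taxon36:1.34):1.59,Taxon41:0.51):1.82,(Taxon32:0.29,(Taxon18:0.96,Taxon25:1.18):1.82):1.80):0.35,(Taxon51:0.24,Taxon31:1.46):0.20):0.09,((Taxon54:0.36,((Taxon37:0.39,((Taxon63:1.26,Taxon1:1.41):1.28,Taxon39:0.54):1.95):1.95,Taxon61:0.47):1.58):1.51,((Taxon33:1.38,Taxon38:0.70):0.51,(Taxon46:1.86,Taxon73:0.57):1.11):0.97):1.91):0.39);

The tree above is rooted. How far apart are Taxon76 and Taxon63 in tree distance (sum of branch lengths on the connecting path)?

The path runs Taxon76 → … → MRCA → … → Taxon63; the MRCA is the root of the tree.
Branch lengths along that path: 1.49 + 0.08 + 1.76 + 0.94 + 1.58 + 0.39 + 1.91 + 1.51 + 1.58 + 1.95 + 1.95 + 1.28 + 1.26 = 17.68.

17.68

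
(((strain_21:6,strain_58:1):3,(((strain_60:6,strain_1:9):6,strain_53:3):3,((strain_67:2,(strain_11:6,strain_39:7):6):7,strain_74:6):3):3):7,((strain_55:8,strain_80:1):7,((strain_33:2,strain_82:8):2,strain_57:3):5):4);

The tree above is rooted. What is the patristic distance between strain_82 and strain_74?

The path runs strain_82 → … → MRCA → … → strain_74; the MRCA is the root of the tree.
Branch lengths along that path: 8 + 2 + 5 + 4 + 7 + 3 + 3 + 6 = 38.

38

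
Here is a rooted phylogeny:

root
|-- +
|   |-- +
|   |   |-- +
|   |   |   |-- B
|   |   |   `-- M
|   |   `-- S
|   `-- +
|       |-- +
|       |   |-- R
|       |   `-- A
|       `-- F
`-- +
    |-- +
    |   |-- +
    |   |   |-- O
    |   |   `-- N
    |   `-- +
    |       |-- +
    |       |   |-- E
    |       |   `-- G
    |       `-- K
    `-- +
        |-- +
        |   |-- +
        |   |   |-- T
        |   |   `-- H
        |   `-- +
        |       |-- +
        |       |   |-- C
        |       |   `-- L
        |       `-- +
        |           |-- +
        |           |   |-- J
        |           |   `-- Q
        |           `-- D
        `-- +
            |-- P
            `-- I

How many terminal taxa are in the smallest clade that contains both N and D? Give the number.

14

The MRCA of N and D is the node subtending (((O,N),((E,G),K)),(((T,H),((C,L),((J,Q),D))),(P,I))).
That clade contains 14 terminal taxa: C, D, E, G, H, I, J, K, L, N, O, P, Q, T.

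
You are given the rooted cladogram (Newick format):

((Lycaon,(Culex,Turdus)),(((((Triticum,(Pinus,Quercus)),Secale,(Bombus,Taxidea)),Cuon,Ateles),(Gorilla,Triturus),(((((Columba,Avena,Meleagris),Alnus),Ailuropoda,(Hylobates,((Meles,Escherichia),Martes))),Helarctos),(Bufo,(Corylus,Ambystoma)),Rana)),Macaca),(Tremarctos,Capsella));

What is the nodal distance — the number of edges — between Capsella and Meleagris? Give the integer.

10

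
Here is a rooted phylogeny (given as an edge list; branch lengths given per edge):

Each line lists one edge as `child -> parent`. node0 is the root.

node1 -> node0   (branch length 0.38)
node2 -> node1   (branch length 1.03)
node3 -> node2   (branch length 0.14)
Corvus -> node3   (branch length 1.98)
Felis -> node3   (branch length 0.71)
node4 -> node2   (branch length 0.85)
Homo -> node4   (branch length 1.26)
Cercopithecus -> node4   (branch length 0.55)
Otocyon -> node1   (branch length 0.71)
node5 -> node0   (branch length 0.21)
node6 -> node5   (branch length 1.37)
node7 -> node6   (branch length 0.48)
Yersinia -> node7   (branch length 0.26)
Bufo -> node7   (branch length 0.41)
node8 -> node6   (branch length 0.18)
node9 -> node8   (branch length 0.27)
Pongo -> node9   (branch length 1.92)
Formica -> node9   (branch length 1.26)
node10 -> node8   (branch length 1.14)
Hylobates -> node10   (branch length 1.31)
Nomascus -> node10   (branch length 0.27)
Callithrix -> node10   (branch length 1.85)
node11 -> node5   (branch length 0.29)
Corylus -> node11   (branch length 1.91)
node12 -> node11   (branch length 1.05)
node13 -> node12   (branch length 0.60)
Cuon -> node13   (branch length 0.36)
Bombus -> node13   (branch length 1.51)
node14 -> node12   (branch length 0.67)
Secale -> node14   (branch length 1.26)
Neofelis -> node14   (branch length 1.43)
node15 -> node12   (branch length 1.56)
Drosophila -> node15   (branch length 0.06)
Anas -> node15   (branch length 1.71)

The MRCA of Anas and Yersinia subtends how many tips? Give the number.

14

The MRCA of Anas and Yersinia is the node subtending (((Yersinia,Bufo),((Pongo,Formica),(Hylobates,Nomascus,Callithrix))),(Corylus,((Cuon,Bombus),(Secale,Neofelis),(Drosophila,Anas)))).
That clade contains 14 terminal taxa: Anas, Bombus, Bufo, Callithrix, Corylus, Cuon, Drosophila, Formica, Hylobates, Neofelis, Nomascus, Pongo, Secale, Yersinia.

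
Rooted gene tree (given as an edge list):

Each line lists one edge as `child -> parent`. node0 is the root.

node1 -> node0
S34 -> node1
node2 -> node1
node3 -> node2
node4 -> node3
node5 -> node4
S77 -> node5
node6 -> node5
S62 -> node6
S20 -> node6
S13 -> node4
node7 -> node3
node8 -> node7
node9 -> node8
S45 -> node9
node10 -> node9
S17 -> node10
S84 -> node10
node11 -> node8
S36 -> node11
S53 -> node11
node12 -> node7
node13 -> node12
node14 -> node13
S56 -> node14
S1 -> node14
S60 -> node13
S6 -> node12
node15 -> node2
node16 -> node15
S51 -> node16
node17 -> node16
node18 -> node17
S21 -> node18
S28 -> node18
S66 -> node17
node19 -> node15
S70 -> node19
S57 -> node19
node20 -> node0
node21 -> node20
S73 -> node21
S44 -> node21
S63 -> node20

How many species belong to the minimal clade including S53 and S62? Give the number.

The MRCA of S53 and S62 is the node subtending (((S77,(S62,S20)),S13),(((S45,(S17,S84)),(S36,S53)),(((S56,S1),S60),S6))).
That clade contains 13 terminal taxa: S1, S13, S17, S20, S36, S45, S53, S56, S6, S60, S62, S77, S84.

13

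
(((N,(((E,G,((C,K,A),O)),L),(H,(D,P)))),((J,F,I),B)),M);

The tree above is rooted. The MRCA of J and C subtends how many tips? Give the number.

The MRCA of J and C is the node subtending ((N,(((E,G,((C,K,A),O)),L),(H,(D,P)))),((J,F,I),B)).
That clade contains 15 terminal taxa: A, B, C, D, E, F, G, H, I, J, K, L, N, O, P.

15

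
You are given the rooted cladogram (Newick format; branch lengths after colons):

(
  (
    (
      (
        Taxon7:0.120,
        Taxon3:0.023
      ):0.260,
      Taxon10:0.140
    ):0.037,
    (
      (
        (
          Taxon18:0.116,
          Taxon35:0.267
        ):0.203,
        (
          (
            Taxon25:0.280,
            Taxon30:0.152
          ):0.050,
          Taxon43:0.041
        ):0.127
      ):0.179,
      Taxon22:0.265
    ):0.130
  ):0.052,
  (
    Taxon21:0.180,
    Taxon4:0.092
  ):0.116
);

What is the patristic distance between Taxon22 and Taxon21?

The path runs Taxon22 → … → MRCA → … → Taxon21; the MRCA is the root of the tree.
Branch lengths along that path: 0.265 + 0.130 + 0.052 + 0.116 + 0.180 = 0.743.

0.743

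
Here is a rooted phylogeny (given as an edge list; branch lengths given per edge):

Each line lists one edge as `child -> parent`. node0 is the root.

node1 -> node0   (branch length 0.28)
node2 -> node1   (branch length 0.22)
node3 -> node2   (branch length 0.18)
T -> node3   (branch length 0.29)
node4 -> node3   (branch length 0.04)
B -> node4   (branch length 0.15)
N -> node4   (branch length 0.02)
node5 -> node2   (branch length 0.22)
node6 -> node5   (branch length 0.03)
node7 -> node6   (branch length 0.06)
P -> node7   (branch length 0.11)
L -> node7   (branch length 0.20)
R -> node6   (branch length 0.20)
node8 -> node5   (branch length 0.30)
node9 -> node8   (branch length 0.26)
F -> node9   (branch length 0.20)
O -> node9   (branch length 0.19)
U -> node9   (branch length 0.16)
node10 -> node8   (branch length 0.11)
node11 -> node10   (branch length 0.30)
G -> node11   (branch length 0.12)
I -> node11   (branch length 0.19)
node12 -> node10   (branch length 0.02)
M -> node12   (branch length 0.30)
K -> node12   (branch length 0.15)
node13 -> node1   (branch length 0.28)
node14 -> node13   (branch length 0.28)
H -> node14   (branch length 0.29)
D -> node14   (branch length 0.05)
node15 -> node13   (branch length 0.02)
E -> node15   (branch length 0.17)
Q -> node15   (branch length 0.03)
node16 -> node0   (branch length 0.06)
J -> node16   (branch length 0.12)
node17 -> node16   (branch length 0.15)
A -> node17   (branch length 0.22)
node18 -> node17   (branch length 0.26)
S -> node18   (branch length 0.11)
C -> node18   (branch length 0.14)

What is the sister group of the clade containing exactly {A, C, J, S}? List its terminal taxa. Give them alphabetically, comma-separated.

B, D, E, F, G, H, I, K, L, M, N, O, P, Q, R, T, U

The clade containing exactly {A, C, J, S} attaches directly to the root of the tree.
The other lineage descending from that same node — the sister group — is (((T,(B,N)),(((P,L),R),((F,O,U),((G,I),(M,K))))),((H,D),(E,Q))); its 17 tips in alphabetical order are the answer.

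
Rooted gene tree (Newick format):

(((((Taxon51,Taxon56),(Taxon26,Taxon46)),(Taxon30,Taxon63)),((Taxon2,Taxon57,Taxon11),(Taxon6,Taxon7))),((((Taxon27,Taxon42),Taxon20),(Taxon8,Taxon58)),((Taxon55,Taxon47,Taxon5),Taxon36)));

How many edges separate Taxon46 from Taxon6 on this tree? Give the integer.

7

The MRCA of Taxon46 and Taxon6 is the node subtending ((((Taxon51,Taxon56),(Taxon26,Taxon46)),(Taxon30,Taxon63)),((Taxon2,Taxon57,Taxon11),(Taxon6,Taxon7))).
From Taxon46 up to that node: 4 branches. From Taxon6 up to the same node: 3 branches. Total: 4 + 3 = 7.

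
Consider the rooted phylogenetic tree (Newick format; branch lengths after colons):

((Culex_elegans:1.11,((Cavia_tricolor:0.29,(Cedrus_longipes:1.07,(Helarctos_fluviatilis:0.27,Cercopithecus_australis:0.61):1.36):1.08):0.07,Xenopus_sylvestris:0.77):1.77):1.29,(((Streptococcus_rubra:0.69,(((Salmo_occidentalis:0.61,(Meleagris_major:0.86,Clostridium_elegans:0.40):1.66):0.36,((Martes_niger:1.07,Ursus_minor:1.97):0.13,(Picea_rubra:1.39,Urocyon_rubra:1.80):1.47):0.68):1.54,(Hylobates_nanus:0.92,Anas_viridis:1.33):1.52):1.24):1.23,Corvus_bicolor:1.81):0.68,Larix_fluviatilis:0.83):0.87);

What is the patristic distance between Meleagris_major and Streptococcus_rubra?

The path runs Meleagris_major → … → MRCA → … → Streptococcus_rubra; the MRCA is the node subtending (Streptococcus_rubra,(((Salmo_occidentalis,(Meleagris_major,Clostridium_elegans)),((Martes_niger,Ursus_minor),(Picea_rubra,Urocyon_rubra))),(Hylobates_nanus,Anas_viridis))).
Branch lengths along that path: 0.86 + 1.66 + 0.36 + 1.54 + 1.24 + 0.69 = 6.35.

6.35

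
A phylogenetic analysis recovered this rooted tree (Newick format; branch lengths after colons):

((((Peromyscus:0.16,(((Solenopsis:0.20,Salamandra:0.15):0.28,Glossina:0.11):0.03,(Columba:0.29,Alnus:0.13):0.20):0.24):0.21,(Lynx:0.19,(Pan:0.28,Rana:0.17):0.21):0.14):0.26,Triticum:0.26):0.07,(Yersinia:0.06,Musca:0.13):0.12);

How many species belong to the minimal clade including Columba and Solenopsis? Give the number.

The MRCA of Columba and Solenopsis is the node subtending (((Solenopsis,Salamandra),Glossina),(Columba,Alnus)).
That clade contains 5 terminal taxa: Alnus, Columba, Glossina, Salamandra, Solenopsis.

5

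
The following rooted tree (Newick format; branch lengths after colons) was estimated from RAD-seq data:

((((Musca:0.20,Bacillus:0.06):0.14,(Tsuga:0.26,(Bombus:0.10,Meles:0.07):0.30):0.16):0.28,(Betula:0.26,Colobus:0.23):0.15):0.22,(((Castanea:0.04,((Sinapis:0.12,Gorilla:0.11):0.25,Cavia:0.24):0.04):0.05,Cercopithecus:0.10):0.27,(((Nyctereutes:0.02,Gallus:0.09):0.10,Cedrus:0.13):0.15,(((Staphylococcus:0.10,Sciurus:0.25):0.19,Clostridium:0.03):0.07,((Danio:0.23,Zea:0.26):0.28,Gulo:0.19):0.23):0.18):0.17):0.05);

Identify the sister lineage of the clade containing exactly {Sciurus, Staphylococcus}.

The clade containing exactly {Sciurus, Staphylococcus} attaches to the tree at the node subtending ((Staphylococcus,Sciurus),Clostridium).
The other lineage descending from that same node — the sister group — is the single tip Clostridium.

Clostridium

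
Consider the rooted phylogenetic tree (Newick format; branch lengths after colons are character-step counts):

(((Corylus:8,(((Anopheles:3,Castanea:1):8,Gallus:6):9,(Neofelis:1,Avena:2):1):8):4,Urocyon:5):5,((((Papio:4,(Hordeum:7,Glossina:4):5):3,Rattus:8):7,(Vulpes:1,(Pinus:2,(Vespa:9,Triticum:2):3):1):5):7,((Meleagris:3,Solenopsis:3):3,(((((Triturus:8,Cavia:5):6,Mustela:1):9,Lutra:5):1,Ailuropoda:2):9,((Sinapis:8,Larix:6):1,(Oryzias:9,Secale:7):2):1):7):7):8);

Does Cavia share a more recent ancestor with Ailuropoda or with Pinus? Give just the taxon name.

Ailuropoda

The MRCA of Cavia and Ailuropoda subtends ((((Triturus,Cavia),Mustela),Lutra),Ailuropoda) (5 taxa).
The MRCA of Cavia and Pinus subtends ((((Papio,(Hordeum,Glossina)),Rattus),(Vulpes,(Pinus,(Vespa,Triticum)))),((Meleagris,Solenopsis),(((((Triturus,Cavia),Mustela),Lutra),Ailuropoda),((Sinapis,Larix),(Oryzias,Secale))))) (19 taxa).
The first is nested inside the second, so Cavia shares a more recent common ancestor with Ailuropoda.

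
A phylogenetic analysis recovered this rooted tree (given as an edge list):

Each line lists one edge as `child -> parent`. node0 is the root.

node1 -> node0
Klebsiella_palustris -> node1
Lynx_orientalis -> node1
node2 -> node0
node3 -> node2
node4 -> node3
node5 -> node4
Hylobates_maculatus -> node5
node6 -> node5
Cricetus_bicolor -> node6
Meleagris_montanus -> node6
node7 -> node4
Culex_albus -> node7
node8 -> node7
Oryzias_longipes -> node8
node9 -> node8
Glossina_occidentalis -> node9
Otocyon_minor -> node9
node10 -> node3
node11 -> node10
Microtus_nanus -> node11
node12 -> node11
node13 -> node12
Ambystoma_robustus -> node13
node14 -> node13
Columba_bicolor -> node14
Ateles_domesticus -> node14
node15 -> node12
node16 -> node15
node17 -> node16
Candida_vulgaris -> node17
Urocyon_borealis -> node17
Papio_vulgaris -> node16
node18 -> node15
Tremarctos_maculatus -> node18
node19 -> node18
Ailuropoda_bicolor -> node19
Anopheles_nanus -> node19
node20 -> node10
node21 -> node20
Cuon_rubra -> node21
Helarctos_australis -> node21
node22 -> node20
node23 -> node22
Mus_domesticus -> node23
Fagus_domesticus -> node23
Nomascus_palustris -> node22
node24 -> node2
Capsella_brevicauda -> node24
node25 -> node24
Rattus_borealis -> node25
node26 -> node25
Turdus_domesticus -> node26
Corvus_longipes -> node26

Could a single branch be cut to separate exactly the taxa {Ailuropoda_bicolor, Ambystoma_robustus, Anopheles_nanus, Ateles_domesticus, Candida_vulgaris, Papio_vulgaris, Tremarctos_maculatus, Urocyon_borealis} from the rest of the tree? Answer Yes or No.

No

The MRCA of the listed taxa subtends ((Ambystoma_robustus,(Columba_bicolor,Ateles_domesticus)),(((Candida_vulgaris,Urocyon_borealis),Papio_vulgaris),(Tremarctos_maculatus,(Ailuropoda_bicolor,Anopheles_nanus)))).
That clade also contains Columba_bicolor, which is not in the proposed group, so the group is not monophyletic.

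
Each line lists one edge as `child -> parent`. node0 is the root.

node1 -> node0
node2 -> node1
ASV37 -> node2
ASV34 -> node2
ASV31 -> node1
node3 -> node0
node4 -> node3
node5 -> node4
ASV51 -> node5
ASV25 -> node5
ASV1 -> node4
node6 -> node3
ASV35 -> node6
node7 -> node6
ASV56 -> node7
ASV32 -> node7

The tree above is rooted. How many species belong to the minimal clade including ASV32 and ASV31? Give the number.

The MRCA of ASV32 and ASV31 is the root, so the clade is the entire tree.
That clade contains 9 terminal taxa: ASV1, ASV25, ASV31, ASV32, ASV34, ASV35, ASV37, ASV51, ASV56.

9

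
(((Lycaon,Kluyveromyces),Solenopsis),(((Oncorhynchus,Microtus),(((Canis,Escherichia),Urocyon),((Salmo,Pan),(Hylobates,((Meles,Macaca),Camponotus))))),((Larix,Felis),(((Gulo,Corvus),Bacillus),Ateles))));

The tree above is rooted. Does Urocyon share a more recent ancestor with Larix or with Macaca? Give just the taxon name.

Macaca

The MRCA of Urocyon and Macaca subtends (((Canis,Escherichia),Urocyon),((Salmo,Pan),(Hylobates,((Meles,Macaca),Camponotus)))) (9 taxa).
The MRCA of Urocyon and Larix subtends (((Oncorhynchus,Microtus),(((Canis,Escherichia),Urocyon),((Salmo,Pan),(Hylobates,((Meles,Macaca),Camponotus))))),((Larix,Felis),(((Gulo,Corvus),Bacillus),Ateles))) (17 taxa).
The first is nested inside the second, so Urocyon shares a more recent common ancestor with Macaca.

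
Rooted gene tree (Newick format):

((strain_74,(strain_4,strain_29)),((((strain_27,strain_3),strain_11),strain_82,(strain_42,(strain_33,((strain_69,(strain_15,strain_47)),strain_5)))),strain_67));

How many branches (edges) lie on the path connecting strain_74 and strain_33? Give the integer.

The MRCA of strain_74 and strain_33 is the root of the tree.
From strain_74 up to that node: 2 branches. From strain_33 up to the same node: 5 branches. Total: 2 + 5 = 7.

7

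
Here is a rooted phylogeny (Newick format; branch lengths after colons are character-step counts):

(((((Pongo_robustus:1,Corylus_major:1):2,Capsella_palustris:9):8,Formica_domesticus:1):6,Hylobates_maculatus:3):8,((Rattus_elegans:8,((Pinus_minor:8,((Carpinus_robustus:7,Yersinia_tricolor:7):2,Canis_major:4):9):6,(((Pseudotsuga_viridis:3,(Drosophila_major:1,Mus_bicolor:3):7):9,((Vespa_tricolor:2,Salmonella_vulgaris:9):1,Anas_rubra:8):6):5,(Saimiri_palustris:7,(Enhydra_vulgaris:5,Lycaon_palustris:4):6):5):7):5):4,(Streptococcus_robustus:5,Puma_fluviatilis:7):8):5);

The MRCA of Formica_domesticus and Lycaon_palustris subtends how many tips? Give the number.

21

The MRCA of Formica_domesticus and Lycaon_palustris is the root, so the clade is the entire tree.
That clade contains 21 terminal taxa: Anas_rubra, Canis_major, Capsella_palustris, Carpinus_robustus, Corylus_major, Drosophila_major, Enhydra_vulgaris, Formica_domesticus, Hylobates_maculatus, Lycaon_palustris, Mus_bicolor, Pinus_minor, Pongo_robustus, Pseudotsuga_viridis, Puma_fluviatilis, Rattus_elegans, Saimiri_palustris, Salmonella_vulgaris, Streptococcus_robustus, Vespa_tricolor, Yersinia_tricolor.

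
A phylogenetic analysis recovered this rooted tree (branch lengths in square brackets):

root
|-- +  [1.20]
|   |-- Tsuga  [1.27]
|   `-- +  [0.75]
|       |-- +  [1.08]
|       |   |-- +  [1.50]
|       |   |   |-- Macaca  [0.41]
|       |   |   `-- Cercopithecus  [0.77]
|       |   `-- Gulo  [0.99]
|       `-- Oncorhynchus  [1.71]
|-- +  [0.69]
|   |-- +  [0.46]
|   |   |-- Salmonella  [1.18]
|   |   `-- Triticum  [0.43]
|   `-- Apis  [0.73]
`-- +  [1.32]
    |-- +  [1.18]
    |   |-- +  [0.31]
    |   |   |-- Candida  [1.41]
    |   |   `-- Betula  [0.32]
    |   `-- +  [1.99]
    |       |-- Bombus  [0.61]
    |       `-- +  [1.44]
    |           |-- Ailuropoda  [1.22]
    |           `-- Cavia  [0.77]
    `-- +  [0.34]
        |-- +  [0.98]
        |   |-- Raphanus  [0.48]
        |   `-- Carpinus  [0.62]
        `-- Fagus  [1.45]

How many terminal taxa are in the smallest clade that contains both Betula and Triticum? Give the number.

16

The MRCA of Betula and Triticum is the root, so the clade is the entire tree.
That clade contains 16 terminal taxa: Ailuropoda, Apis, Betula, Bombus, Candida, Carpinus, Cavia, Cercopithecus, Fagus, Gulo, Macaca, Oncorhynchus, Raphanus, Salmonella, Triticum, Tsuga.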